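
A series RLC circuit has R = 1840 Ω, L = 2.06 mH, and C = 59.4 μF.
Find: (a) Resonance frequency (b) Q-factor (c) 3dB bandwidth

Step 1 — Resonance: ω₀ = 1/√(LC) = 1/√(0.00206·5.94e-05) = 2859 rad/s.
Step 2 — f₀ = ω₀/(2π) = 455 Hz.
Step 3 — Series Q: Q = ω₀L/R = 2859·0.00206/1840 = 0.003201.
Step 4 — Bandwidth: Δω = ω₀/Q = 8.932e+05 rad/s; BW = Δω/(2π) = 1.422e+05 Hz.

(a) f₀ = 455 Hz  (b) Q = 0.003201  (c) BW = 1.422e+05 Hz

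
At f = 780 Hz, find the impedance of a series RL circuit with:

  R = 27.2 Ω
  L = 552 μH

Step 1 — Angular frequency: ω = 2π·f = 2π·780 = 4901 rad/s.
Step 2 — Component impedances:
  R: Z = R = 27.2 Ω
  L: Z = jωL = j·4901·0.000552 = 0 + j2.705 Ω
Step 3 — Series combination: Z_total = R + L = 27.2 + j2.705 Ω = 27.33∠5.7° Ω.

Z = 27.2 + j2.705 Ω = 27.33∠5.7° Ω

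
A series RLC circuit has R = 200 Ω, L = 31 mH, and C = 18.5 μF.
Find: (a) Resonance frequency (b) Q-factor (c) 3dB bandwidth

Step 1 — Resonance: ω₀ = 1/√(LC) = 1/√(0.031·1.85e-05) = 1320 rad/s.
Step 2 — f₀ = ω₀/(2π) = 210.2 Hz.
Step 3 — Series Q: Q = ω₀L/R = 1320·0.031/200 = 0.2047.
Step 4 — Bandwidth: Δω = ω₀/Q = 6452 rad/s; BW = Δω/(2π) = 1027 Hz.

(a) f₀ = 210.2 Hz  (b) Q = 0.2047  (c) BW = 1027 Hz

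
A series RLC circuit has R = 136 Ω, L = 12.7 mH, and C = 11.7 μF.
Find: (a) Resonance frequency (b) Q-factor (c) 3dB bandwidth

Step 1 — Resonance condition Im(Z)=0 gives ω₀ = 1/√(LC).
Step 2 — ω₀ = 1/√(0.0127·1.17e-05) = 2594 rad/s.
Step 3 — f₀ = ω₀/(2π) = 412.9 Hz.
Step 4 — Series Q: Q = ω₀L/R = 2594·0.0127/136 = 0.2423.
Step 5 — 3dB bandwidth: Δω = ω₀/Q = 1.071e+04 rad/s; BW = Δω/(2π) = 1704 Hz.

(a) f₀ = 412.9 Hz  (b) Q = 0.2423  (c) BW = 1704 Hz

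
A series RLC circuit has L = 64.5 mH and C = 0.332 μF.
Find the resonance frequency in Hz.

Step 1 — Resonance condition Im(Z)=0 gives ω₀ = 1/√(LC).
Step 2 — ω₀ = 1/√(0.0645·3.32e-07) = 6834 rad/s.
Step 3 — f₀ = ω₀/(2π) = 1088 Hz.

f₀ = 1088 Hz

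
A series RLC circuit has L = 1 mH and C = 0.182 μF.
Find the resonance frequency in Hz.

Step 1 — Resonance condition Im(Z)=0 gives ω₀ = 1/√(LC).
Step 2 — ω₀ = 1/√(0.001·1.82e-07) = 7.412e+04 rad/s.
Step 3 — f₀ = ω₀/(2π) = 1.18e+04 Hz.

f₀ = 1.18e+04 Hz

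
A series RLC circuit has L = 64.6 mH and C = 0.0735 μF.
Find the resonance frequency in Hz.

Step 1 — Resonance condition Im(Z)=0 gives ω₀ = 1/√(LC).
Step 2 — ω₀ = 1/√(0.0646·7.35e-08) = 1.451e+04 rad/s.
Step 3 — f₀ = ω₀/(2π) = 2310 Hz.

f₀ = 2310 Hz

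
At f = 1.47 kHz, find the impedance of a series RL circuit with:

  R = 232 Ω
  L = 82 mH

Step 1 — Angular frequency: ω = 2π·f = 2π·1470 = 9236 rad/s.
Step 2 — Component impedances:
  R: Z = R = 232 Ω
  L: Z = jωL = j·9236·0.082 = 0 + j757.4 Ω
Step 3 — Series combination: Z_total = R + L = 232 + j757.4 Ω = 792.1∠73.0° Ω.

Z = 232 + j757.4 Ω = 792.1∠73.0° Ω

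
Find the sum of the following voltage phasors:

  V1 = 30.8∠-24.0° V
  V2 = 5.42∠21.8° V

Step 1 — Convert each phasor to rectangular form:
  V1 = 30.8·(cos(-24.0°) + j·sin(-24.0°)) = 28.14 - j12.53 V
  V2 = 5.42·(cos(21.8°) + j·sin(21.8°)) = 5.032 + j2.013 V
Step 2 — Sum components: V_total = 33.17 - j10.51 V.
Step 3 — Convert to polar: |V_total| = 34.8 V, ∠V_total = -17.6°.

V_total = 34.8∠-17.6° V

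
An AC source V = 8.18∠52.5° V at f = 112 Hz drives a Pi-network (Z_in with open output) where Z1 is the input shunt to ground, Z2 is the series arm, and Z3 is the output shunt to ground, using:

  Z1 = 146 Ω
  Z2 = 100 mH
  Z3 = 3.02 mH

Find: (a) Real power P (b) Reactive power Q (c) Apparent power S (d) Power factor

Step 1 — Angular frequency: ω = 2π·f = 2π·112 = 703.7 rad/s.
Step 2 — Component impedances:
  Z1: Z = R = 146 Ω
  Z2: Z = jωL = j·703.7·0.1 = 0 + j70.37 Ω
  Z3: Z = jωL = j·703.7·0.00302 = 0 + j2.125 Ω
Step 3 — With open output, the series arm Z2 and the output shunt Z3 appear in series to ground: Z2 + Z3 = 0 + j72.5 Ω.
Step 4 — Parallel with input shunt Z1: Z_in = Z1 || (Z2 + Z3) = 28.88 + j58.16 Ω = 64.93∠63.6° Ω.
Step 5 — Source phasor: V = 8.18∠52.5° V = 4.98 + j6.49 V.
Step 6 — Current: I = V / Z = 0.1236 - j0.02424 A = 0.126∠-11.1° A.
Step 7 — Complex power: S = V·I* = 0.4583 + j0.923 VA.
Step 8 — Real power: P = Re(S) = 0.4583 W.
Step 9 — Reactive power: Q = Im(S) = 0.923 VAR.
Step 10 — Apparent power: |S| = 1.03 VA.
Step 11 — Power factor: PF = P/|S| = 0.4447 (lagging).

(a) P = 0.4583 W  (b) Q = 0.923 VAR  (c) S = 1.03 VA  (d) PF = 0.4447 (lagging)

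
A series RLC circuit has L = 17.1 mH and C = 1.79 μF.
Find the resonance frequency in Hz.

Step 1 — Resonance condition Im(Z)=0 gives ω₀ = 1/√(LC).
Step 2 — ω₀ = 1/√(0.0171·1.79e-06) = 5716 rad/s.
Step 3 — f₀ = ω₀/(2π) = 909.7 Hz.

f₀ = 909.7 Hz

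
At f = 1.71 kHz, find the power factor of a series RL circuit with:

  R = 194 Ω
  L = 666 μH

Step 1 — Angular frequency: ω = 2π·f = 2π·1710 = 1.074e+04 rad/s.
Step 2 — Component impedances:
  R: Z = R = 194 Ω
  L: Z = jωL = j·1.074e+04·0.000666 = 0 + j7.156 Ω
Step 3 — Series combination: Z_total = R + L = 194 + j7.156 Ω = 194.1∠2.1° Ω.
Step 4 — Power factor: PF = cos(φ) = Re(Z)/|Z| = 194/194.13 = 0.9993.
Step 5 — Type: Im(Z) = 7.156 ⇒ lagging (phase φ = 2.1°).

PF = 0.9993 (lagging, φ = 2.1°)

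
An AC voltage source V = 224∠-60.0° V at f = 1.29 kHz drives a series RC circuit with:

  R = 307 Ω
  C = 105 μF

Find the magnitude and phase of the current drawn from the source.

Step 1 — Angular frequency: ω = 2π·f = 2π·1290 = 8105 rad/s.
Step 2 — Component impedances:
  R: Z = R = 307 Ω
  C: Z = 1/(jωC) = -j/(ω·C) = 0 - j1.175 Ω
Step 3 — Series combination: Z_total = R + C = 307 - j1.175 Ω = 307∠-0.2° Ω.
Step 4 — Source phasor: V = 224∠-60.0° V = 112 - j194 V.
Step 5 — Ohm's law: I = V / Z_total = (112 - j194) / (307 - j1.175) = 0.3672 - j0.6305 A.
Step 6 — Convert to polar: |I| = 0.7296 A, ∠I = -59.8°.

I = 0.7296∠-59.8° A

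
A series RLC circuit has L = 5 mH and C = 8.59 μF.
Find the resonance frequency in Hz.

Step 1 — Resonance condition Im(Z)=0 gives ω₀ = 1/√(LC).
Step 2 — ω₀ = 1/√(0.005·8.59e-06) = 4825 rad/s.
Step 3 — f₀ = ω₀/(2π) = 768 Hz.

f₀ = 768 Hz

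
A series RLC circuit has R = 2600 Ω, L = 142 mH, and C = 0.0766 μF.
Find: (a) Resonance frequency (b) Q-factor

Step 1 — Resonance condition Im(Z)=0 gives ω₀ = 1/√(LC).
Step 2 — ω₀ = 1/√(0.142·7.66e-08) = 9588 rad/s.
Step 3 — f₀ = ω₀/(2π) = 1526 Hz.
Step 4 — Series Q: Q = ω₀L/R = 9588·0.142/2600 = 0.5237.

(a) f₀ = 1526 Hz  (b) Q = 0.5237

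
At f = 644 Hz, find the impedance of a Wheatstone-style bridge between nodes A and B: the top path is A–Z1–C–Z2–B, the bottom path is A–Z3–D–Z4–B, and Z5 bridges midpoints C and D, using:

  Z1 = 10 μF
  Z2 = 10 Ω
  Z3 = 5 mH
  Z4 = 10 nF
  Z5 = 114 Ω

Step 1 — Angular frequency: ω = 2π·f = 2π·644 = 4046 rad/s.
Step 2 — Component impedances:
  Z1: Z = 1/(jωC) = -j/(ω·C) = 0 - j24.71 Ω
  Z2: Z = R = 10 Ω
  Z3: Z = jωL = j·4046·0.005 = 0 + j20.23 Ω
  Z4: Z = 1/(jωC) = -j/(ω·C) = 0 - j2.471e+04 Ω
  Z5: Z = R = 114 Ω
Step 3 — Bridge requires nodal analysis (the Z5 bridge couples midpoints C and D, so the two paths cannot be reduced to a simple series/parallel combination). Setting node B to ground and injecting 1 A at node A, the 3-node admittance system at A, C, D solves to V_A = Z_AB = 15.33 - j24.48 Ω = 28.89∠-58.0° Ω.

Z = 15.33 - j24.48 Ω = 28.89∠-58.0° Ω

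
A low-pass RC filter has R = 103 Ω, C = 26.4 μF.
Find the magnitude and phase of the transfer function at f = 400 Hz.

Step 1 — Angular frequency: ω = 2π·400 = 2513 rad/s.
Step 2 — Transfer function: H(jω) = 1/(1 + jωRC).
Step 3 — Denominator: 1 + jωRC = 1 + j·2513·103·2.64e-05 = 1 + j6.834.
Step 4 — H = 0.02096 - j0.1433.
Step 5 — Magnitude: |H| = 0.1448 (-16.8 dB); phase: φ = -81.7°.

|H| = 0.1448 (-16.8 dB), φ = -81.7°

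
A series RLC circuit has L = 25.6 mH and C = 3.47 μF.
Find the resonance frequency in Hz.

Step 1 — Resonance condition Im(Z)=0 gives ω₀ = 1/√(LC).
Step 2 — ω₀ = 1/√(0.0256·3.47e-06) = 3355 rad/s.
Step 3 — f₀ = ω₀/(2π) = 534 Hz.

f₀ = 534 Hz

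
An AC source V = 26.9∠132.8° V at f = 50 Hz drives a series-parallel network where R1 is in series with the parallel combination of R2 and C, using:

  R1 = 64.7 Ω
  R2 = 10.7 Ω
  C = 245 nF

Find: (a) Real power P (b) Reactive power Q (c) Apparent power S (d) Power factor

Step 1 — Angular frequency: ω = 2π·f = 2π·50 = 314.2 rad/s.
Step 2 — Component impedances:
  R1: Z = R = 64.7 Ω
  R2: Z = R = 10.7 Ω
  C: Z = 1/(jωC) = -j/(ω·C) = 0 - j1.299e+04 Ω
Step 3 — Parallel branch: R2 || C = 1/(1/R2 + 1/C) = 10.7 - j0.008812 Ω.
Step 4 — Series with R1: Z_total = R1 + (R2 || C) = 75.4 - j0.008812 Ω = 75.4∠-0.0° Ω.
Step 5 — Source phasor: V = 26.9∠132.8° V = -18.28 + j19.74 V.
Step 6 — Current: I = V / Z = -0.2424 + j0.2617 A = 0.3568∠132.8° A.
Step 7 — Complex power: S = V·I* = 9.597 - j0.001122 VA.
Step 8 — Real power: P = Re(S) = 9.597 W.
Step 9 — Reactive power: Q = Im(S) = -0.001122 VAR.
Step 10 — Apparent power: |S| = 9.597 VA.
Step 11 — Power factor: PF = P/|S| = 1 (leading).

(a) P = 9.597 W  (b) Q = -0.001122 VAR  (c) S = 9.597 VA  (d) PF = 1 (leading)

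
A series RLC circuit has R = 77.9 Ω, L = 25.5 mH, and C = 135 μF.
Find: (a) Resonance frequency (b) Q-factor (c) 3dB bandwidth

Step 1 — Resonance: ω₀ = 1/√(LC) = 1/√(0.0255·0.000135) = 539 rad/s.
Step 2 — f₀ = ω₀/(2π) = 85.78 Hz.
Step 3 — Series Q: Q = ω₀L/R = 539·0.0255/77.9 = 0.1764.
Step 4 — Bandwidth: Δω = ω₀/Q = 3055 rad/s; BW = Δω/(2π) = 486.2 Hz.

(a) f₀ = 85.78 Hz  (b) Q = 0.1764  (c) BW = 486.2 Hz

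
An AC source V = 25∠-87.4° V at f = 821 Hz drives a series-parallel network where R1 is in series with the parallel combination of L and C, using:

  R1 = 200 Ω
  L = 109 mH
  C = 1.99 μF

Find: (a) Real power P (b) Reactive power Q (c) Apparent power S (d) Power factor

Step 1 — Angular frequency: ω = 2π·f = 2π·821 = 5158 rad/s.
Step 2 — Component impedances:
  R1: Z = R = 200 Ω
  L: Z = jωL = j·5158·0.109 = 0 + j562.3 Ω
  C: Z = 1/(jωC) = -j/(ω·C) = 0 - j97.41 Ω
Step 3 — Parallel branch: L || C = 1/(1/L + 1/C) = 0 - j117.8 Ω.
Step 4 — Series with R1: Z_total = R1 + (L || C) = 200 - j117.8 Ω = 232.1∠-30.5° Ω.
Step 5 — Source phasor: V = 25∠-87.4° V = 1.134 - j24.97 V.
Step 6 — Current: I = V / Z = 0.05882 - j0.09022 A = 0.1077∠-56.9° A.
Step 7 — Complex power: S = V·I* = 2.32 - j1.367 VA.
Step 8 — Real power: P = Re(S) = 2.32 W.
Step 9 — Reactive power: Q = Im(S) = -1.367 VAR.
Step 10 — Apparent power: |S| = 2.692 VA.
Step 11 — Power factor: PF = P/|S| = 0.8616 (leading).

(a) P = 2.32 W  (b) Q = -1.367 VAR  (c) S = 2.692 VA  (d) PF = 0.8616 (leading)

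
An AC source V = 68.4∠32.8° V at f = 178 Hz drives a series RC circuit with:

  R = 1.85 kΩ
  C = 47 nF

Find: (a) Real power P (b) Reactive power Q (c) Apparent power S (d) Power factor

Step 1 — Angular frequency: ω = 2π·f = 2π·178 = 1118 rad/s.
Step 2 — Component impedances:
  R: Z = R = 1850 Ω
  C: Z = 1/(jωC) = -j/(ω·C) = 0 - j1.902e+04 Ω
Step 3 — Series combination: Z_total = R + C = 1850 - j1.902e+04 Ω = 1.911e+04∠-84.4° Ω.
Step 4 — Source phasor: V = 68.4∠32.8° V = 57.49 + j37.05 V.
Step 5 — Current: I = V / Z = -0.001638 + j0.003182 A = 0.003579∠117.2° A.
Step 6 — Complex power: S = V·I* = 0.02369 - j0.2436 VA.
Step 7 — Real power: P = Re(S) = 0.02369 W.
Step 8 — Reactive power: Q = Im(S) = -0.2436 VAR.
Step 9 — Apparent power: |S| = 0.2448 VA.
Step 10 — Power factor: PF = P/|S| = 0.09679 (leading).

(a) P = 0.02369 W  (b) Q = -0.2436 VAR  (c) S = 0.2448 VA  (d) PF = 0.09679 (leading)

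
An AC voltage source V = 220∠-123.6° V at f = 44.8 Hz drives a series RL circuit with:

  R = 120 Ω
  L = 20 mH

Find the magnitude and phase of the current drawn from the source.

Step 1 — Angular frequency: ω = 2π·f = 2π·44.8 = 281.5 rad/s.
Step 2 — Component impedances:
  R: Z = R = 120 Ω
  L: Z = jωL = j·281.5·0.02 = 0 + j5.63 Ω
Step 3 — Series combination: Z_total = R + L = 120 + j5.63 Ω = 120.1∠2.7° Ω.
Step 4 — Source phasor: V = 220∠-123.6° V = -121.7 - j183.2 V.
Step 5 — Ohm's law: I = V / Z_total = (-121.7 - j183.2) / (120 + j5.63) = -1.084 - j1.476 A.
Step 6 — Convert to polar: |I| = 1.831 A, ∠I = -126.3°.

I = 1.831∠-126.3° A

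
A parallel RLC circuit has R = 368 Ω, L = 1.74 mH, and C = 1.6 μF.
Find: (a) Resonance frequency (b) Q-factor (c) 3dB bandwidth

Step 1 — Resonance: ω₀ = 1/√(LC) = 1/√(0.00174·1.6e-06) = 1.895e+04 rad/s.
Step 2 — f₀ = ω₀/(2π) = 3016 Hz.
Step 3 — Parallel Q: Q = R/(ω₀L) = 368/(1.895e+04·0.00174) = 11.16.
Step 4 — Bandwidth: Δω = ω₀/Q = 1698 rad/s; BW = Δω/(2π) = 270.3 Hz.

(a) f₀ = 3016 Hz  (b) Q = 11.16  (c) BW = 270.3 Hz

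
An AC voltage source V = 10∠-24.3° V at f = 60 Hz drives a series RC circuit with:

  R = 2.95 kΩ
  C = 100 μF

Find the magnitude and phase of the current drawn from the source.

Step 1 — Angular frequency: ω = 2π·f = 2π·60 = 377 rad/s.
Step 2 — Component impedances:
  R: Z = R = 2950 Ω
  C: Z = 1/(jωC) = -j/(ω·C) = 0 - j26.53 Ω
Step 3 — Series combination: Z_total = R + C = 2950 - j26.53 Ω = 2950∠-0.5° Ω.
Step 4 — Source phasor: V = 10∠-24.3° V = 9.114 - j4.115 V.
Step 5 — Ohm's law: I = V / Z_total = (9.114 - j4.115) / (2950 - j26.53) = 0.003102 - j0.001367 A.
Step 6 — Convert to polar: |I| = 0.00339 A, ∠I = -23.8°.

I = 0.00339∠-23.8° A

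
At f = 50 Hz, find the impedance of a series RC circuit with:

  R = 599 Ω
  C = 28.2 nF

Step 1 — Angular frequency: ω = 2π·f = 2π·50 = 314.2 rad/s.
Step 2 — Component impedances:
  R: Z = R = 599 Ω
  C: Z = 1/(jωC) = -j/(ω·C) = 0 - j1.129e+05 Ω
Step 3 — Series combination: Z_total = R + C = 599 - j1.129e+05 Ω = 1.129e+05∠-89.7° Ω.

Z = 599 - j1.129e+05 Ω = 1.129e+05∠-89.7° Ω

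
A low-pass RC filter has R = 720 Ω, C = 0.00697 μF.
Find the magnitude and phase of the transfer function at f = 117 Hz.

Step 1 — Angular frequency: ω = 2π·117 = 735.1 rad/s.
Step 2 — Transfer function: H(jω) = 1/(1 + jωRC).
Step 3 — Denominator: 1 + jωRC = 1 + j·735.1·720·6.97e-09 = 1 + j0.003689.
Step 4 — H = 1 - j0.003689.
Step 5 — Magnitude: |H| = 1 (-0.0 dB); phase: φ = -0.2°.

|H| = 1 (-0.0 dB), φ = -0.2°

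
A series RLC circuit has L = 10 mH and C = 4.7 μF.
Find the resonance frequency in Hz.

Step 1 — Resonance condition Im(Z)=0 gives ω₀ = 1/√(LC).
Step 2 — ω₀ = 1/√(0.01·4.7e-06) = 4613 rad/s.
Step 3 — f₀ = ω₀/(2π) = 734.1 Hz.

f₀ = 734.1 Hz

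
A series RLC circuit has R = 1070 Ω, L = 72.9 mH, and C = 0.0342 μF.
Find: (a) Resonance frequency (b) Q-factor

Step 1 — Resonance condition Im(Z)=0 gives ω₀ = 1/√(LC).
Step 2 — ω₀ = 1/√(0.0729·3.42e-08) = 2.003e+04 rad/s.
Step 3 — f₀ = ω₀/(2π) = 3187 Hz.
Step 4 — Series Q: Q = ω₀L/R = 2.003e+04·0.0729/1070 = 1.364.

(a) f₀ = 3187 Hz  (b) Q = 1.364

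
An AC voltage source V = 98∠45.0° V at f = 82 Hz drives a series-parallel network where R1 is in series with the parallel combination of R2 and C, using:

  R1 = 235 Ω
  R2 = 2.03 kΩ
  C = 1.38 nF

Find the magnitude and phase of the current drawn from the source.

Step 1 — Angular frequency: ω = 2π·f = 2π·82 = 515.2 rad/s.
Step 2 — Component impedances:
  R1: Z = R = 235 Ω
  R2: Z = R = 2030 Ω
  C: Z = 1/(jωC) = -j/(ω·C) = 0 - j1.406e+06 Ω
Step 3 — Parallel branch: R2 || C = 1/(1/R2 + 1/C) = 2030 - j2.93 Ω.
Step 4 — Series with R1: Z_total = R1 + (R2 || C) = 2265 - j2.93 Ω = 2265∠-0.1° Ω.
Step 5 — Source phasor: V = 98∠45.0° V = 69.3 + j69.3 V.
Step 6 — Ohm's law: I = V / Z_total = (69.3 + j69.3) / (2265 - j2.93) = 0.03055 + j0.03063 A.
Step 7 — Convert to polar: |I| = 0.04327 A, ∠I = 45.1°.

I = 0.04327∠45.1° A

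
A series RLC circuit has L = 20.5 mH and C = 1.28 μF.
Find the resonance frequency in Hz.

Step 1 — Resonance condition Im(Z)=0 gives ω₀ = 1/√(LC).
Step 2 — ω₀ = 1/√(0.0205·1.28e-06) = 6173 rad/s.
Step 3 — f₀ = ω₀/(2π) = 982.5 Hz.

f₀ = 982.5 Hz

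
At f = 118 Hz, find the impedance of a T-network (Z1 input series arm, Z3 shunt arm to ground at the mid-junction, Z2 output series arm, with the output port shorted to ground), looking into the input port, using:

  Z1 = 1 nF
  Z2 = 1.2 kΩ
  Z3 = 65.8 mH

Step 1 — Angular frequency: ω = 2π·f = 2π·118 = 741.4 rad/s.
Step 2 — Component impedances:
  Z1: Z = 1/(jωC) = -j/(ω·C) = 0 - j1.349e+06 Ω
  Z2: Z = R = 1200 Ω
  Z3: Z = jωL = j·741.4·0.0658 = 0 + j48.79 Ω
Step 3 — With the output port shorted to ground, the output series arm Z2 runs from the junction to ground; the shunt arm Z3 also runs from the junction to ground. They appear in parallel: Z3 || Z2 = 1.98 + j48.7 Ω.
Step 4 — Series with input arm Z1: Z_in = Z1 + (Z3 || Z2) = 1.98 - j1.349e+06 Ω = 1.349e+06∠-90.0° Ω.

Z = 1.98 - j1.349e+06 Ω = 1.349e+06∠-90.0° Ω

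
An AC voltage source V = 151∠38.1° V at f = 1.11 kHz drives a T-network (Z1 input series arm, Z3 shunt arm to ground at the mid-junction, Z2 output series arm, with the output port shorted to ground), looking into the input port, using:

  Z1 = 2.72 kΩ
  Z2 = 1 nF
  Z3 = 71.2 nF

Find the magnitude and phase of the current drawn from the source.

Step 1 — Angular frequency: ω = 2π·f = 2π·1110 = 6974 rad/s.
Step 2 — Component impedances:
  Z1: Z = R = 2720 Ω
  Z2: Z = 1/(jωC) = -j/(ω·C) = 0 - j1.434e+05 Ω
  Z3: Z = 1/(jωC) = -j/(ω·C) = 0 - j2014 Ω
Step 3 — With the output port shorted to ground, the output series arm Z2 runs from the junction to ground; the shunt arm Z3 also runs from the junction to ground. They appear in parallel: Z3 || Z2 = 0 - j1986 Ω.
Step 4 — Series with input arm Z1: Z_in = Z1 + (Z3 || Z2) = 2720 - j1986 Ω = 3368∠-36.1° Ω.
Step 5 — Source phasor: V = 151∠38.1° V = 118.8 + j93.17 V.
Step 6 — Ohm's law: I = V / Z_total = (118.8 + j93.17) / (2720 - j1986) = 0.01218 + j0.04315 A.
Step 7 — Convert to polar: |I| = 0.04484 A, ∠I = 74.2°.

I = 0.04484∠74.2° A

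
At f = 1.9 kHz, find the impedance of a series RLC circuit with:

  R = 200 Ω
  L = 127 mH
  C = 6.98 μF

Step 1 — Angular frequency: ω = 2π·f = 2π·1900 = 1.194e+04 rad/s.
Step 2 — Component impedances:
  R: Z = R = 200 Ω
  L: Z = jωL = j·1.194e+04·0.127 = 0 + j1516 Ω
  C: Z = 1/(jωC) = -j/(ω·C) = 0 - j12 Ω
Step 3 — Series combination: Z_total = R + L + C = 200 + j1504 Ω = 1517∠82.4° Ω.

Z = 200 + j1504 Ω = 1517∠82.4° Ω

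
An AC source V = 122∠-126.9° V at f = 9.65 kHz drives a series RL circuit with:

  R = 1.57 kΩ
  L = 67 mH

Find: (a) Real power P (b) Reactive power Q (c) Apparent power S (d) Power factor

Step 1 — Angular frequency: ω = 2π·f = 2π·9650 = 6.063e+04 rad/s.
Step 2 — Component impedances:
  R: Z = R = 1570 Ω
  L: Z = jωL = j·6.063e+04·0.067 = 0 + j4062 Ω
Step 3 — Series combination: Z_total = R + L = 1570 + j4062 Ω = 4355∠68.9° Ω.
Step 4 — Source phasor: V = 122∠-126.9° V = -73.25 - j97.56 V.
Step 5 — Current: I = V / Z = -0.02696 + j0.007613 A = 0.02801∠164.2° A.
Step 6 — Complex power: S = V·I* = 1.232 + j3.188 VA.
Step 7 — Real power: P = Re(S) = 1.232 W.
Step 8 — Reactive power: Q = Im(S) = 3.188 VAR.
Step 9 — Apparent power: |S| = 3.418 VA.
Step 10 — Power factor: PF = P/|S| = 0.3605 (lagging).

(a) P = 1.232 W  (b) Q = 3.188 VAR  (c) S = 3.418 VA  (d) PF = 0.3605 (lagging)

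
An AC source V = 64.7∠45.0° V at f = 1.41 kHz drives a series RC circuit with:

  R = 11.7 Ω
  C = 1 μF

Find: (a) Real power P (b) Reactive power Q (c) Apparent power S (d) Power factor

Step 1 — Angular frequency: ω = 2π·f = 2π·1410 = 8859 rad/s.
Step 2 — Component impedances:
  R: Z = R = 11.7 Ω
  C: Z = 1/(jωC) = -j/(ω·C) = 0 - j112.9 Ω
Step 3 — Series combination: Z_total = R + C = 11.7 - j112.9 Ω = 113.5∠-84.1° Ω.
Step 4 — Source phasor: V = 64.7∠45.0° V = 45.75 + j45.75 V.
Step 5 — Current: I = V / Z = -0.3594 + j0.4426 A = 0.5701∠129.1° A.
Step 6 — Complex power: S = V·I* = 3.803 - j36.69 VA.
Step 7 — Real power: P = Re(S) = 3.803 W.
Step 8 — Reactive power: Q = Im(S) = -36.69 VAR.
Step 9 — Apparent power: |S| = 36.89 VA.
Step 10 — Power factor: PF = P/|S| = 0.1031 (leading).

(a) P = 3.803 W  (b) Q = -36.69 VAR  (c) S = 36.89 VA  (d) PF = 0.1031 (leading)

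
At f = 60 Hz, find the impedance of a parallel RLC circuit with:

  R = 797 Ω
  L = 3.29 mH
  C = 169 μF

Step 1 — Angular frequency: ω = 2π·f = 2π·60 = 377 rad/s.
Step 2 — Component impedances:
  R: Z = R = 797 Ω
  L: Z = jωL = j·377·0.00329 = 0 + j1.24 Ω
  C: Z = 1/(jωC) = -j/(ω·C) = 0 - j15.7 Ω
Step 3 — Parallel combination: 1/Z_total = 1/R + 1/L + 1/C; Z_total = 0.002276 + j1.347 Ω = 1.347∠89.9° Ω.

Z = 0.002276 + j1.347 Ω = 1.347∠89.9° Ω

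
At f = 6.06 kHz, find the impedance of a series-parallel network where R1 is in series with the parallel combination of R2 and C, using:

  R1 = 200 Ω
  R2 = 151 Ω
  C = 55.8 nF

Step 1 — Angular frequency: ω = 2π·f = 2π·6060 = 3.808e+04 rad/s.
Step 2 — Component impedances:
  R1: Z = R = 200 Ω
  R2: Z = R = 151 Ω
  C: Z = 1/(jωC) = -j/(ω·C) = 0 - j470.7 Ω
Step 3 — Parallel branch: R2 || C = 1/(1/R2 + 1/C) = 136.9 - j43.92 Ω.
Step 4 — Series with R1: Z_total = R1 + (R2 || C) = 336.9 - j43.92 Ω = 339.8∠-7.4° Ω.

Z = 336.9 - j43.92 Ω = 339.8∠-7.4° Ω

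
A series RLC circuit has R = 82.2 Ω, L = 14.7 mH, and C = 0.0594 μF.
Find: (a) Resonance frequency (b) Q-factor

Step 1 — Resonance condition Im(Z)=0 gives ω₀ = 1/√(LC).
Step 2 — ω₀ = 1/√(0.0147·5.94e-08) = 3.384e+04 rad/s.
Step 3 — f₀ = ω₀/(2π) = 5386 Hz.
Step 4 — Series Q: Q = ω₀L/R = 3.384e+04·0.0147/82.2 = 6.052.

(a) f₀ = 5386 Hz  (b) Q = 6.052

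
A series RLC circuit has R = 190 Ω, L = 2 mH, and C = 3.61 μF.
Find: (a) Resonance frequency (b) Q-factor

Step 1 — Resonance condition Im(Z)=0 gives ω₀ = 1/√(LC).
Step 2 — ω₀ = 1/√(0.002·3.61e-06) = 1.177e+04 rad/s.
Step 3 — f₀ = ω₀/(2π) = 1873 Hz.
Step 4 — Series Q: Q = ω₀L/R = 1.177e+04·0.002/190 = 0.1239.

(a) f₀ = 1873 Hz  (b) Q = 0.1239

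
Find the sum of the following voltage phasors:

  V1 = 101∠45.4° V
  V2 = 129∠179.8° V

Step 1 — Convert each phasor to rectangular form:
  V1 = 101·(cos(45.4°) + j·sin(45.4°)) = 70.92 + j71.91 V
  V2 = 129·(cos(179.8°) + j·sin(179.8°)) = -129 + j0.4503 V
Step 2 — Sum components: V_total = -58.08 + j72.36 V.
Step 3 — Convert to polar: |V_total| = 92.79 V, ∠V_total = 128.8°.

V_total = 92.79∠128.8° V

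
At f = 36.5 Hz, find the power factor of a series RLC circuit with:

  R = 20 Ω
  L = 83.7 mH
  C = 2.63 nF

Step 1 — Angular frequency: ω = 2π·f = 2π·36.5 = 229.3 rad/s.
Step 2 — Component impedances:
  R: Z = R = 20 Ω
  L: Z = jωL = j·229.3·0.0837 = 0 + j19.2 Ω
  C: Z = 1/(jωC) = -j/(ω·C) = 0 - j1.658e+06 Ω
Step 3 — Series combination: Z_total = R + L + C = 20 - j1.658e+06 Ω = 1.658e+06∠-90.0° Ω.
Step 4 — Power factor: PF = cos(φ) = Re(Z)/|Z| = 20/1.658e+06 = 1.206e-05.
Step 5 — Type: Im(Z) = -1.658e+06 ⇒ leading (phase φ = -90.0°).

PF = 1.206e-05 (leading, φ = -90.0°)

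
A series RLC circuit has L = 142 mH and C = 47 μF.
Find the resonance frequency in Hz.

Step 1 — Resonance condition Im(Z)=0 gives ω₀ = 1/√(LC).
Step 2 — ω₀ = 1/√(0.142·4.7e-05) = 387.1 rad/s.
Step 3 — f₀ = ω₀/(2π) = 61.61 Hz.

f₀ = 61.61 Hz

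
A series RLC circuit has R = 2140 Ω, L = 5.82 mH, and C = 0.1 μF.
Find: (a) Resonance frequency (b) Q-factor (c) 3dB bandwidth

Step 1 — Resonance: ω₀ = 1/√(LC) = 1/√(0.00582·1e-07) = 4.145e+04 rad/s.
Step 2 — f₀ = ω₀/(2π) = 6597 Hz.
Step 3 — Series Q: Q = ω₀L/R = 4.145e+04·0.00582/2140 = 0.1127.
Step 4 — Bandwidth: Δω = ω₀/Q = 3.677e+05 rad/s; BW = Δω/(2π) = 5.852e+04 Hz.

(a) f₀ = 6597 Hz  (b) Q = 0.1127  (c) BW = 5.852e+04 Hz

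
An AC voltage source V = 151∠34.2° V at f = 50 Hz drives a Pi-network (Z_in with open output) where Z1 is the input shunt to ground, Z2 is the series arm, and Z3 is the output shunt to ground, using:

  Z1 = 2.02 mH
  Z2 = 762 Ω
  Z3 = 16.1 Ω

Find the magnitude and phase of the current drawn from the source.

Step 1 — Angular frequency: ω = 2π·f = 2π·50 = 314.2 rad/s.
Step 2 — Component impedances:
  Z1: Z = jωL = j·314.2·0.00202 = 0 + j0.6346 Ω
  Z2: Z = R = 762 Ω
  Z3: Z = R = 16.1 Ω
Step 3 — With open output, the series arm Z2 and the output shunt Z3 appear in series to ground: Z2 + Z3 = 778.1 Ω.
Step 4 — Parallel with input shunt Z1: Z_in = Z1 || (Z2 + Z3) = 0.0005176 + j0.6346 Ω = 0.6346∠90.0° Ω.
Step 5 — Source phasor: V = 151∠34.2° V = 124.9 + j84.87 V.
Step 6 — Ohm's law: I = V / Z_total = (124.9 + j84.87) / (0.0005176 + j0.6346) = 133.9 - j196.7 A.
Step 7 — Convert to polar: |I| = 237.9 A, ∠I = -55.8°.

I = 237.9∠-55.8° A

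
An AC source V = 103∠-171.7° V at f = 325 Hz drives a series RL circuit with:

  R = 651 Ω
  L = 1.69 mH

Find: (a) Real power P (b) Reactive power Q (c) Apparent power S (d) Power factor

Step 1 — Angular frequency: ω = 2π·f = 2π·325 = 2042 rad/s.
Step 2 — Component impedances:
  R: Z = R = 651 Ω
  L: Z = jωL = j·2042·0.00169 = 0 + j3.451 Ω
Step 3 — Series combination: Z_total = R + L = 651 + j3.451 Ω = 651∠0.3° Ω.
Step 4 — Source phasor: V = 103∠-171.7° V = -101.9 - j14.87 V.
Step 5 — Current: I = V / Z = -0.1567 - j0.02201 A = 0.1582∠-172.0° A.
Step 6 — Complex power: S = V·I* = 16.3 + j0.08639 VA.
Step 7 — Real power: P = Re(S) = 16.3 W.
Step 8 — Reactive power: Q = Im(S) = 0.08639 VAR.
Step 9 — Apparent power: |S| = 16.3 VA.
Step 10 — Power factor: PF = P/|S| = 1 (lagging).

(a) P = 16.3 W  (b) Q = 0.08639 VAR  (c) S = 16.3 VA  (d) PF = 1 (lagging)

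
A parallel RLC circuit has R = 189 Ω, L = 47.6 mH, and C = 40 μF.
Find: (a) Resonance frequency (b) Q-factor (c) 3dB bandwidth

Step 1 — Resonance: ω₀ = 1/√(LC) = 1/√(0.0476·4e-05) = 724.7 rad/s.
Step 2 — f₀ = ω₀/(2π) = 115.3 Hz.
Step 3 — Parallel Q: Q = R/(ω₀L) = 189/(724.7·0.0476) = 5.479.
Step 4 — Bandwidth: Δω = ω₀/Q = 132.3 rad/s; BW = Δω/(2π) = 21.05 Hz.

(a) f₀ = 115.3 Hz  (b) Q = 5.479  (c) BW = 21.05 Hz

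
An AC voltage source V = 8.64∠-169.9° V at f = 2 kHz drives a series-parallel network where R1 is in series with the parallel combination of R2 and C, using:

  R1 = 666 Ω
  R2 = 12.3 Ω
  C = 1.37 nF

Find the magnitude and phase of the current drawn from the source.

Step 1 — Angular frequency: ω = 2π·f = 2π·2000 = 1.257e+04 rad/s.
Step 2 — Component impedances:
  R1: Z = R = 666 Ω
  R2: Z = R = 12.3 Ω
  C: Z = 1/(jωC) = -j/(ω·C) = 0 - j5.809e+04 Ω
Step 3 — Parallel branch: R2 || C = 1/(1/R2 + 1/C) = 12.3 - j0.002605 Ω.
Step 4 — Series with R1: Z_total = R1 + (R2 || C) = 678.3 - j0.002605 Ω = 678.3∠-0.0° Ω.
Step 5 — Source phasor: V = 8.64∠-169.9° V = -8.506 - j1.515 V.
Step 6 — Ohm's law: I = V / Z_total = (-8.506 - j1.515) / (678.3 - j0.002605) = -0.01254 - j0.002234 A.
Step 7 — Convert to polar: |I| = 0.01274 A, ∠I = -169.9°.

I = 0.01274∠-169.9° A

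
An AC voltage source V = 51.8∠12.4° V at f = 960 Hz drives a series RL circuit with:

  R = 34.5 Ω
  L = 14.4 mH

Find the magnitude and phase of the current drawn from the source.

Step 1 — Angular frequency: ω = 2π·f = 2π·960 = 6032 rad/s.
Step 2 — Component impedances:
  R: Z = R = 34.5 Ω
  L: Z = jωL = j·6032·0.0144 = 0 + j86.86 Ω
Step 3 — Series combination: Z_total = R + L = 34.5 + j86.86 Ω = 93.46∠68.3° Ω.
Step 4 — Source phasor: V = 51.8∠12.4° V = 50.59 + j11.12 V.
Step 5 — Ohm's law: I = V / Z_total = (50.59 + j11.12) / (34.5 + j86.86) = 0.3104 - j0.4592 A.
Step 6 — Convert to polar: |I| = 0.5543 A, ∠I = -55.9°.

I = 0.5543∠-55.9° A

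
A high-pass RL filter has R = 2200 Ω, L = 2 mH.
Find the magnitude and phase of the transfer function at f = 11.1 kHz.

Step 1 — Angular frequency: ω = 2π·1.11e+04 = 6.974e+04 rad/s.
Step 2 — Transfer function: H(jω) = jωL/(R + jωL).
Step 3 — Numerator jωL = j·139.5; denominator R + jωL = 2200 + j139.5.
Step 4 — H = 0.004004 + j0.06315.
Step 5 — Magnitude: |H| = 0.06328 (-24.0 dB); phase: φ = 86.4°.

|H| = 0.06328 (-24.0 dB), φ = 86.4°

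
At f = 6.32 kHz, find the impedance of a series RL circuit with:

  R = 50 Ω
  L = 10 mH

Step 1 — Angular frequency: ω = 2π·f = 2π·6320 = 3.971e+04 rad/s.
Step 2 — Component impedances:
  R: Z = R = 50 Ω
  L: Z = jωL = j·3.971e+04·0.01 = 0 + j397.1 Ω
Step 3 — Series combination: Z_total = R + L = 50 + j397.1 Ω = 400.2∠82.8° Ω.

Z = 50 + j397.1 Ω = 400.2∠82.8° Ω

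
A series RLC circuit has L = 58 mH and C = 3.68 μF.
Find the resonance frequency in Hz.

Step 1 — Resonance condition Im(Z)=0 gives ω₀ = 1/√(LC).
Step 2 — ω₀ = 1/√(0.058·3.68e-06) = 2165 rad/s.
Step 3 — f₀ = ω₀/(2π) = 344.5 Hz.

f₀ = 344.5 Hz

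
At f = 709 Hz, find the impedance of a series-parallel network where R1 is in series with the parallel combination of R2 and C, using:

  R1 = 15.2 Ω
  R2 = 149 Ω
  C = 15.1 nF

Step 1 — Angular frequency: ω = 2π·f = 2π·709 = 4455 rad/s.
Step 2 — Component impedances:
  R1: Z = R = 15.2 Ω
  R2: Z = R = 149 Ω
  C: Z = 1/(jωC) = -j/(ω·C) = 0 - j1.487e+04 Ω
Step 3 — Parallel branch: R2 || C = 1/(1/R2 + 1/C) = 149 - j1.493 Ω.
Step 4 — Series with R1: Z_total = R1 + (R2 || C) = 164.2 - j1.493 Ω = 164.2∠-0.5° Ω.

Z = 164.2 - j1.493 Ω = 164.2∠-0.5° Ω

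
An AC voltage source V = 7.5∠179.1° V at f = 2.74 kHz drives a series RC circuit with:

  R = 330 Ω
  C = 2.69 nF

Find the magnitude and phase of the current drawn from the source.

Step 1 — Angular frequency: ω = 2π·f = 2π·2740 = 1.722e+04 rad/s.
Step 2 — Component impedances:
  R: Z = R = 330 Ω
  C: Z = 1/(jωC) = -j/(ω·C) = 0 - j2.159e+04 Ω
Step 3 — Series combination: Z_total = R + C = 330 - j2.159e+04 Ω = 2.16e+04∠-89.1° Ω.
Step 4 — Source phasor: V = 7.5∠179.1° V = -7.499 + j0.1178 V.
Step 5 — Ohm's law: I = V / Z_total = (-7.499 + j0.1178) / (330 - j2.159e+04) = -1.076e-05 - j0.0003471 A.
Step 6 — Convert to polar: |I| = 0.0003473 A, ∠I = -91.8°.

I = 0.0003473∠-91.8° A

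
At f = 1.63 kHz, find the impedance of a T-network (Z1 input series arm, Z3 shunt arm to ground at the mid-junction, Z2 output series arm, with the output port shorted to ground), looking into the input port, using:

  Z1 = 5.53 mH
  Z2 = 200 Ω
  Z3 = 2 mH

Step 1 — Angular frequency: ω = 2π·f = 2π·1630 = 1.024e+04 rad/s.
Step 2 — Component impedances:
  Z1: Z = jωL = j·1.024e+04·0.00553 = 0 + j56.64 Ω
  Z2: Z = R = 200 Ω
  Z3: Z = jωL = j·1.024e+04·0.002 = 0 + j20.48 Ω
Step 3 — With the output port shorted to ground, the output series arm Z2 runs from the junction to ground; the shunt arm Z3 also runs from the junction to ground. They appear in parallel: Z3 || Z2 = 2.076 + j20.27 Ω.
Step 4 — Series with input arm Z1: Z_in = Z1 + (Z3 || Z2) = 2.076 + j76.91 Ω = 76.93∠88.5° Ω.

Z = 2.076 + j76.91 Ω = 76.93∠88.5° Ω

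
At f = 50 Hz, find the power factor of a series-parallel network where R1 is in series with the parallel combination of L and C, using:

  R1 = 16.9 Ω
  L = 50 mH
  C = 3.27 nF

Step 1 — Angular frequency: ω = 2π·f = 2π·50 = 314.2 rad/s.
Step 2 — Component impedances:
  R1: Z = R = 16.9 Ω
  L: Z = jωL = j·314.2·0.05 = 0 + j15.71 Ω
  C: Z = 1/(jωC) = -j/(ω·C) = 0 - j9.734e+05 Ω
Step 3 — Parallel branch: L || C = 1/(1/L + 1/C) = 0 + j15.71 Ω.
Step 4 — Series with R1: Z_total = R1 + (L || C) = 16.9 + j15.71 Ω = 23.07∠42.9° Ω.
Step 5 — Power factor: PF = cos(φ) = Re(Z)/|Z| = 16.9/23.073 = 0.7325.
Step 6 — Type: Im(Z) = 15.71 ⇒ lagging (phase φ = 42.9°).

PF = 0.7325 (lagging, φ = 42.9°)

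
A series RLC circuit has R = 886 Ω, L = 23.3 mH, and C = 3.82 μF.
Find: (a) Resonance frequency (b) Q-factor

Step 1 — Resonance condition Im(Z)=0 gives ω₀ = 1/√(LC).
Step 2 — ω₀ = 1/√(0.0233·3.82e-06) = 3352 rad/s.
Step 3 — f₀ = ω₀/(2π) = 533.5 Hz.
Step 4 — Series Q: Q = ω₀L/R = 3352·0.0233/886 = 0.08815.

(a) f₀ = 533.5 Hz  (b) Q = 0.08815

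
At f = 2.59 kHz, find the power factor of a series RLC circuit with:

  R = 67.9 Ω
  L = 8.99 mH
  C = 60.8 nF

Step 1 — Angular frequency: ω = 2π·f = 2π·2590 = 1.627e+04 rad/s.
Step 2 — Component impedances:
  R: Z = R = 67.9 Ω
  L: Z = jωL = j·1.627e+04·0.00899 = 0 + j146.3 Ω
  C: Z = 1/(jωC) = -j/(ω·C) = 0 - j1011 Ω
Step 3 — Series combination: Z_total = R + L + C = 67.9 - j864.4 Ω = 867.1∠-85.5° Ω.
Step 4 — Power factor: PF = cos(φ) = Re(Z)/|Z| = 67.9/867.1 = 0.07831.
Step 5 — Type: Im(Z) = -864.4 ⇒ leading (phase φ = -85.5°).

PF = 0.07831 (leading, φ = -85.5°)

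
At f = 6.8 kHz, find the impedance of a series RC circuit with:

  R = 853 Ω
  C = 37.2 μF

Step 1 — Angular frequency: ω = 2π·f = 2π·6800 = 4.273e+04 rad/s.
Step 2 — Component impedances:
  R: Z = R = 853 Ω
  C: Z = 1/(jωC) = -j/(ω·C) = 0 - j0.6292 Ω
Step 3 — Series combination: Z_total = R + C = 853 - j0.6292 Ω = 853∠-0.0° Ω.

Z = 853 - j0.6292 Ω = 853∠-0.0° Ω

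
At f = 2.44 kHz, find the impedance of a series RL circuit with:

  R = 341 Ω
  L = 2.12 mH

Step 1 — Angular frequency: ω = 2π·f = 2π·2440 = 1.533e+04 rad/s.
Step 2 — Component impedances:
  R: Z = R = 341 Ω
  L: Z = jωL = j·1.533e+04·0.00212 = 0 + j32.5 Ω
Step 3 — Series combination: Z_total = R + L = 341 + j32.5 Ω = 342.5∠5.4° Ω.

Z = 341 + j32.5 Ω = 342.5∠5.4° Ω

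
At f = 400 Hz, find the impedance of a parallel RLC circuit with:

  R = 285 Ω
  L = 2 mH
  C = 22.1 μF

Step 1 — Angular frequency: ω = 2π·f = 2π·400 = 2513 rad/s.
Step 2 — Component impedances:
  R: Z = R = 285 Ω
  L: Z = jωL = j·2513·0.002 = 0 + j5.027 Ω
  C: Z = 1/(jωC) = -j/(ω·C) = 0 - j18 Ω
Step 3 — Parallel combination: 1/Z_total = 1/R + 1/L + 1/C; Z_total = 0.1705 + j6.969 Ω = 6.971∠88.6° Ω.

Z = 0.1705 + j6.969 Ω = 6.971∠88.6° Ω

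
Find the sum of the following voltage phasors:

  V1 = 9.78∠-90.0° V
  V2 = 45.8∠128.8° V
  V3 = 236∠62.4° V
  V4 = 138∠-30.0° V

Step 1 — Convert each phasor to rectangular form:
  V1 = 9.78·(cos(-90.0°) + j·sin(-90.0°)) = 0 - j9.78 V
  V2 = 45.8·(cos(128.8°) + j·sin(128.8°)) = -28.7 + j35.69 V
  V3 = 236·(cos(62.4°) + j·sin(62.4°)) = 109.3 + j209.1 V
  V4 = 138·(cos(-30.0°) + j·sin(-30.0°)) = 119.5 - j69 V
Step 2 — Sum components: V_total = 200.2 + j166.1 V.
Step 3 — Convert to polar: |V_total| = 260.1 V, ∠V_total = 39.7°.

V_total = 260.1∠39.7° V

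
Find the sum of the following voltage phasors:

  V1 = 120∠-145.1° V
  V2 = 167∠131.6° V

Step 1 — Convert each phasor to rectangular form:
  V1 = 120·(cos(-145.1°) + j·sin(-145.1°)) = -98.42 - j68.66 V
  V2 = 167·(cos(131.6°) + j·sin(131.6°)) = -110.9 + j124.9 V
Step 2 — Sum components: V_total = -209.3 + j56.22 V.
Step 3 — Convert to polar: |V_total| = 216.7 V, ∠V_total = 165.0°.

V_total = 216.7∠165.0° V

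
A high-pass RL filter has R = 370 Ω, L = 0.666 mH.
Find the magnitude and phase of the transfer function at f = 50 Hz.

Step 1 — Angular frequency: ω = 2π·50 = 314.2 rad/s.
Step 2 — Transfer function: H(jω) = jωL/(R + jωL).
Step 3 — Numerator jωL = j·0.2092; denominator R + jωL = 370 + j0.2092.
Step 4 — H = 3.198e-07 + j0.0005655.
Step 5 — Magnitude: |H| = 0.0005655 (-65.0 dB); phase: φ = 90.0°.

|H| = 0.0005655 (-65.0 dB), φ = 90.0°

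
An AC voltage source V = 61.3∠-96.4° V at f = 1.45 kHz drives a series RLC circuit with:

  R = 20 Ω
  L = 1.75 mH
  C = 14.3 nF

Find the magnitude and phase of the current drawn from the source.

Step 1 — Angular frequency: ω = 2π·f = 2π·1450 = 9111 rad/s.
Step 2 — Component impedances:
  R: Z = R = 20 Ω
  L: Z = jωL = j·9111·0.00175 = 0 + j15.94 Ω
  C: Z = 1/(jωC) = -j/(ω·C) = 0 - j7676 Ω
Step 3 — Series combination: Z_total = R + L + C = 20 - j7660 Ω = 7660∠-89.9° Ω.
Step 4 — Source phasor: V = 61.3∠-96.4° V = -6.833 - j60.92 V.
Step 5 — Ohm's law: I = V / Z_total = (-6.833 - j60.92) / (20 - j7660) = 0.007951 - j0.0009128 A.
Step 6 — Convert to polar: |I| = 0.008003 A, ∠I = -6.5°.

I = 0.008003∠-6.5° A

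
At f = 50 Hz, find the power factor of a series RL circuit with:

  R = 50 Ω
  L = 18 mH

Step 1 — Angular frequency: ω = 2π·f = 2π·50 = 314.2 rad/s.
Step 2 — Component impedances:
  R: Z = R = 50 Ω
  L: Z = jωL = j·314.2·0.018 = 0 + j5.655 Ω
Step 3 — Series combination: Z_total = R + L = 50 + j5.655 Ω = 50.32∠6.5° Ω.
Step 4 — Power factor: PF = cos(φ) = Re(Z)/|Z| = 50/50.319 = 0.9937.
Step 5 — Type: Im(Z) = 5.655 ⇒ lagging (phase φ = 6.5°).

PF = 0.9937 (lagging, φ = 6.5°)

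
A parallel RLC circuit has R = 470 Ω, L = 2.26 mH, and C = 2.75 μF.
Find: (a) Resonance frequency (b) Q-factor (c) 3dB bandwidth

Step 1 — Resonance: ω₀ = 1/√(LC) = 1/√(0.00226·2.75e-06) = 1.268e+04 rad/s.
Step 2 — f₀ = ω₀/(2π) = 2019 Hz.
Step 3 — Parallel Q: Q = R/(ω₀L) = 470/(1.268e+04·0.00226) = 16.39.
Step 4 — Bandwidth: Δω = ω₀/Q = 773.7 rad/s; BW = Δω/(2π) = 123.1 Hz.

(a) f₀ = 2019 Hz  (b) Q = 16.39  (c) BW = 123.1 Hz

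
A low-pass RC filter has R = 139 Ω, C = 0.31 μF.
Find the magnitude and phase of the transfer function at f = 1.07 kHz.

Step 1 — Angular frequency: ω = 2π·1070 = 6723 rad/s.
Step 2 — Transfer function: H(jω) = 1/(1 + jωRC).
Step 3 — Denominator: 1 + jωRC = 1 + j·6723·139·3.1e-07 = 1 + j0.2897.
Step 4 — H = 0.9226 - j0.2673.
Step 5 — Magnitude: |H| = 0.9605 (-0.3 dB); phase: φ = -16.2°.

|H| = 0.9605 (-0.3 dB), φ = -16.2°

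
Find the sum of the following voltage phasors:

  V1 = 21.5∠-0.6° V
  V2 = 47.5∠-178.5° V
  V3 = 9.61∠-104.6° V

Step 1 — Convert each phasor to rectangular form:
  V1 = 21.5·(cos(-0.6°) + j·sin(-0.6°)) = 21.5 - j0.2251 V
  V2 = 47.5·(cos(-178.5°) + j·sin(-178.5°)) = -47.48 - j1.243 V
  V3 = 9.61·(cos(-104.6°) + j·sin(-104.6°)) = -2.422 - j9.3 V
Step 2 — Sum components: V_total = -28.41 - j10.77 V.
Step 3 — Convert to polar: |V_total| = 30.38 V, ∠V_total = -159.2°.

V_total = 30.38∠-159.2° V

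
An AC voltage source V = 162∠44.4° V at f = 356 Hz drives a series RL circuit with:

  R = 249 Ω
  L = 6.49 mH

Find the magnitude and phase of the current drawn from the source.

Step 1 — Angular frequency: ω = 2π·f = 2π·356 = 2237 rad/s.
Step 2 — Component impedances:
  R: Z = R = 249 Ω
  L: Z = jωL = j·2237·0.00649 = 0 + j14.52 Ω
Step 3 — Series combination: Z_total = R + L = 249 + j14.52 Ω = 249.4∠3.3° Ω.
Step 4 — Source phasor: V = 162∠44.4° V = 115.7 + j113.3 V.
Step 5 — Ohm's law: I = V / Z_total = (115.7 + j113.3) / (249 + j14.52) = 0.4897 + j0.4267 A.
Step 6 — Convert to polar: |I| = 0.6495 A, ∠I = 41.1°.

I = 0.6495∠41.1° A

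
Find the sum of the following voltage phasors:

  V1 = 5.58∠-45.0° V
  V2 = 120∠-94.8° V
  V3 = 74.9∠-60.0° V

Step 1 — Convert each phasor to rectangular form:
  V1 = 5.58·(cos(-45.0°) + j·sin(-45.0°)) = 3.946 - j3.946 V
  V2 = 120·(cos(-94.8°) + j·sin(-94.8°)) = -10.04 - j119.6 V
  V3 = 74.9·(cos(-60.0°) + j·sin(-60.0°)) = 37.45 - j64.87 V
Step 2 — Sum components: V_total = 31.35 - j188.4 V.
Step 3 — Convert to polar: |V_total| = 191 V, ∠V_total = -80.6°.

V_total = 191∠-80.6° V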